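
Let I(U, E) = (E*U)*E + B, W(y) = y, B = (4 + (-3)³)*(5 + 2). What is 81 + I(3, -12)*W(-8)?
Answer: -2087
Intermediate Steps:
B = -161 (B = (4 - 27)*7 = -23*7 = -161)
I(U, E) = -161 + U*E² (I(U, E) = (E*U)*E - 161 = U*E² - 161 = -161 + U*E²)
81 + I(3, -12)*W(-8) = 81 + (-161 + 3*(-12)²)*(-8) = 81 + (-161 + 3*144)*(-8) = 81 + (-161 + 432)*(-8) = 81 + 271*(-8) = 81 - 2168 = -2087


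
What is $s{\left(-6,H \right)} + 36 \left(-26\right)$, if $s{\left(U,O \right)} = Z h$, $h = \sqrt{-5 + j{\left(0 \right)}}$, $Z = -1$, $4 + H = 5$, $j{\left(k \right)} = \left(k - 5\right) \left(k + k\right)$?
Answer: $-936 - i \sqrt{5} \approx -936.0 - 2.2361 i$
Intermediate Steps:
$j{\left(k \right)} = 2 k \left(-5 + k\right)$ ($j{\left(k \right)} = \left(-5 + k\right) 2 k = 2 k \left(-5 + k\right)$)
$H = 1$ ($H = -4 + 5 = 1$)
$h = i \sqrt{5}$ ($h = \sqrt{-5 + 2 \cdot 0 \left(-5 + 0\right)} = \sqrt{-5 + 2 \cdot 0 \left(-5\right)} = \sqrt{-5 + 0} = \sqrt{-5} = i \sqrt{5} \approx 2.2361 i$)
$s{\left(U,O \right)} = - i \sqrt{5}$
$s{\left(-6,H \right)} + 36 \left(-26\right) = - i \sqrt{5} + 36 \left(-26\right) = - i \sqrt{5} - 936 = -936 - i \sqrt{5}$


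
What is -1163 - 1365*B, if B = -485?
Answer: 660862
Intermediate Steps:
-1163 - 1365*B = -1163 - 1365*(-485) = -1163 + 662025 = 660862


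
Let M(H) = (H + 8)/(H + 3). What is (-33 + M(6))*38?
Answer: -10754/9 ≈ -1194.9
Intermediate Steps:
M(H) = (8 + H)/(3 + H)
(-33 + M(6))*38 = (-33 + (8 + 6)/(3 + 6))*38 = (-33 + 14/9)*38 = -283/9*38 = -10754/9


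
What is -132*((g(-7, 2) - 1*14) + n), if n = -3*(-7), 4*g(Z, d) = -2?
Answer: -858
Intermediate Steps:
g(Z, d) = -½ (g(Z, d) = (¼)*(-2) = -½)
n = 21
-132*((g(-7, 2) - 1*14) + n) = -132*((-½ - 1*14) + 21) = -132*((-½ - 14) + 21) = -132*(-29/2 + 21) = -132*13/2 = -858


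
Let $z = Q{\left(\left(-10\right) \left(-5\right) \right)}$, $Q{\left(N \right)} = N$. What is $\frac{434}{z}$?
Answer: $\frac{217}{25} \approx 8.68$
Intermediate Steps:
$z = 50$ ($z = \left(-10\right) \left(-5\right) = 50$)
$\frac{434}{z} = \frac{434}{50} = 434 \cdot \frac{1}{50} = \frac{217}{25}$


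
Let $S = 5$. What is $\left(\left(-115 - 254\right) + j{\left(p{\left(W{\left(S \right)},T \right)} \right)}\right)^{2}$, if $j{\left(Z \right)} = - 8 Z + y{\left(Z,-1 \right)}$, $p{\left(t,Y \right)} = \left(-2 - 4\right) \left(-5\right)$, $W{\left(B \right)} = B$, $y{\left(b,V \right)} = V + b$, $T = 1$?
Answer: $336400$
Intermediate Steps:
$p{\left(t,Y \right)} = 30$ ($p{\left(t,Y \right)} = \left(-6\right) \left(-5\right) = 30$)
$j{\left(Z \right)} = -1 - 7 Z$ ($j{\left(Z \right)} = - 8 Z + \left(-1 + Z\right) = -1 - 7 Z$)
$\left(\left(-115 - 254\right) + j{\left(p{\left(W{\left(S \right)},T \right)} \right)}\right)^{2} = \left(\left(-115 - 254\right) - 211\right)^{2} = \left(-369 - 211\right)^{2} = \left(-580\right)^{2} = 336400$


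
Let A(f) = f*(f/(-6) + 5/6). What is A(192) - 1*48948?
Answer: -54932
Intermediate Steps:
A(f) = f*(5/6 - f/6) (A(f) = f*(f*(-1/6) + 5*(1/6)) = f*(-f/6 + 5/6) = f*(5/6 - f/6))
A(192) - 1*48948 = (1/6)*192*(5 - 1*192) - 1*48948 = (1/6)*192*(5 - 192) - 48948 = (1/6)*192*(-187) - 48948 = -5984 - 48948 = -54932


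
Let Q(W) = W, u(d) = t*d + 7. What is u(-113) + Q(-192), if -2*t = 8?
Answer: 267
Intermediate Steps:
t = -4 (t = -1/2*8 = -4)
u(d) = 7 - 4*d (u(d) = -4*d + 7 = 7 - 4*d)
u(-113) + Q(-192) = (7 - 4*(-113)) - 192 = (7 + 452) - 192 = 459 - 192 = 267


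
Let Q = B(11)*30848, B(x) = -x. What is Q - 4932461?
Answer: -5271789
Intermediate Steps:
Q = -339328 (Q = -1*11*30848 = -11*30848 = -339328)
Q - 4932461 = -339328 - 4932461 = -5271789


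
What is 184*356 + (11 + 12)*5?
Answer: 65619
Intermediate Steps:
184*356 + (11 + 12)*5 = 65504 + 23*5 = 65504 + 115 = 65619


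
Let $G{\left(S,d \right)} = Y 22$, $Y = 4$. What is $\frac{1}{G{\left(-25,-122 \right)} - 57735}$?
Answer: $- \frac{1}{57647} \approx -1.7347 \cdot 10^{-5}$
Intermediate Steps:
$G{\left(S,d \right)} = 88$ ($G{\left(S,d \right)} = 4 \cdot 22 = 88$)
$\frac{1}{G{\left(-25,-122 \right)} - 57735} = \frac{1}{88 - 57735} = \frac{1}{-57647} = - \frac{1}{57647}$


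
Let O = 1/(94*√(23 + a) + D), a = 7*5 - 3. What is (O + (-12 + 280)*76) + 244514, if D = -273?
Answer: 108985964055/411451 + 94*√55/411451 ≈ 2.6488e+5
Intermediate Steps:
a = 32 (a = 35 - 3 = 32)
O = 1/(-273 + 94*√55) (O = 1/(94*√(23 + 32) - 273) = 1/(94*√55 - 273) = 1/(-273 + 94*√55) ≈ 0.0023578)
(O + (-12 + 280)*76) + 244514 = ((273/411451 + 94*√55/411451) + (-12 + 280)*76) + 244514 = ((273/411451 + 94*√55/411451) + 268*76) + 244514 = ((273/411451 + 94*√55/411451) + 20368) + 244514 = (8380434241/411451 + 94*√55/411451) + 244514 = 108985964055/411451 + 94*√55/411451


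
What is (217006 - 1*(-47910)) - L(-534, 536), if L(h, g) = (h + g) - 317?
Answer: 265231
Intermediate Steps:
L(h, g) = -317 + g + h (L(h, g) = (g + h) - 317 = -317 + g + h)
(217006 - 1*(-47910)) - L(-534, 536) = (217006 - 1*(-47910)) - (-317 + 536 - 534) = (217006 + 47910) - 1*(-315) = 264916 + 315 = 265231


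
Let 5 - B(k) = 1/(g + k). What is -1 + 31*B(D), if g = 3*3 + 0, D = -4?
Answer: 739/5 ≈ 147.80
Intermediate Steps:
g = 9 (g = 9 + 0 = 9)
B(k) = 5 - 1/(9 + k)
-1 + 31*B(D) = -1 + 31*((44 + 5*(-4))/(9 - 4)) = -1 + 31*((44 - 20)/5) = -1 + 31*((⅕)*24) = -1 + 31*(24/5) = -1 + 744/5 = 739/5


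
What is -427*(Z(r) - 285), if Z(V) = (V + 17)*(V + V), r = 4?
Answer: 49959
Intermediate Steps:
Z(V) = 2*V*(17 + V) (Z(V) = (17 + V)*(2*V) = 2*V*(17 + V))
-427*(Z(r) - 285) = -427*(2*4*(17 + 4) - 285) = -427*(2*4*21 - 285) = -427*(168 - 285) = -427*(-117) = 49959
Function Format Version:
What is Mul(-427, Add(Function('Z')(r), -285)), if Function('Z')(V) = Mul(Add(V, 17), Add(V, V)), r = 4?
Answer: 49959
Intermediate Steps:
Function('Z')(V) = Mul(2, V, Add(17, V)) (Function('Z')(V) = Mul(Add(17, V), Mul(2, V)) = Mul(2, V, Add(17, V)))
Mul(-427, Add(Function('Z')(r), -285)) = Mul(-427, Add(Mul(2, 4, Add(17, 4)), -285)) = Mul(-427, Add(Mul(2, 4, 21), -285)) = Mul(-427, Add(168, -285)) = Mul(-427, -117) = 49959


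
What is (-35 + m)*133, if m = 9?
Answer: -3458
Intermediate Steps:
(-35 + m)*133 = (-35 + 9)*133 = -26*133 = -3458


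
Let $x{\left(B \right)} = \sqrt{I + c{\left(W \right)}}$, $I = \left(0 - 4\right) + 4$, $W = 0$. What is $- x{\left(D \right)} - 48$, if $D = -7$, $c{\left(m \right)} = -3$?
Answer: $-48 - i \sqrt{3} \approx -48.0 - 1.732 i$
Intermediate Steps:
$I = 0$ ($I = -4 + 4 = 0$)
$x{\left(B \right)} = i \sqrt{3}$ ($x{\left(B \right)} = \sqrt{0 - 3} = \sqrt{-3} = i \sqrt{3}$)
$- x{\left(D \right)} - 48 = - i \sqrt{3} - 48 = -48 - i \sqrt{3}$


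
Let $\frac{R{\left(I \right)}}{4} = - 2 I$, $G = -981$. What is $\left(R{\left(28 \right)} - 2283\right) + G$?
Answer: $-3488$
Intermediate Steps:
$R{\left(I \right)} = - 8 I$ ($R{\left(I \right)} = 4 \left(- 2 I\right) = - 8 I$)
$\left(R{\left(28 \right)} - 2283\right) + G = \left(\left(-8\right) 28 - 2283\right) - 981 = \left(-224 - 2283\right) - 981 = -2507 - 981 = -3488$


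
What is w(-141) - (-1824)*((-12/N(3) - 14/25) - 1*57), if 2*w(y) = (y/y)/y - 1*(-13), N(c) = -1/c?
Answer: -138599276/3525 ≈ -39319.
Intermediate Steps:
w(y) = 13/2 + 1/(2*y) (w(y) = ((y/y)/y - 1*(-13))/2 = (1/y + 13)/2 = (13 + 1/y)/2 = 13/2 + 1/(2*y))
w(-141) - (-1824)*((-12/N(3) - 14/25) - 1*57) = (½)*(1 + 13*(-141))/(-141) - (-1824)*((-12/((-1/3)) - 14/25) - 1*57) = (½)*(-1/141)*(1 - 1833) - (-1824)*((-12/((-1*⅓)) - 14*1/25) - 57) = (½)*(-1/141)*(-1832) - (-1824)*((-12/(-⅓) - 14/25) - 57) = 916/141 - (-1824)*((-12*(-3) - 14/25) - 57) = 916/141 - (-1824)*((36 - 14/25) - 57) = 916/141 - (-1824)*(886/25 - 57) = 916/141 - (-1824)*(-539)/25 = 916/141 - 1*983136/25 = 916/141 - 983136/25 = -138599276/3525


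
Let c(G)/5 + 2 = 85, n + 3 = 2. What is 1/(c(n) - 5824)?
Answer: -1/5409 ≈ -0.00018488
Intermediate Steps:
n = -1 (n = -3 + 2 = -1)
c(G) = 415 (c(G) = -10 + 5*85 = -10 + 425 = 415)
1/(c(n) - 5824) = 1/(415 - 5824) = 1/(-5409) = -1/5409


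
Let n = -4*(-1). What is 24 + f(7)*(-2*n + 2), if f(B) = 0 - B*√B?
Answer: 24 + 42*√7 ≈ 135.12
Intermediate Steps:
n = 4
f(B) = -B^(3/2) (f(B) = 0 - B^(3/2) = -B^(3/2))
24 + f(7)*(-2*n + 2) = 24 + (-7^(3/2))*(-2*4 + 2) = 24 + (-7*√7)*(-8 + 2) = 24 - 7*√7*(-6) = 24 + 42*√7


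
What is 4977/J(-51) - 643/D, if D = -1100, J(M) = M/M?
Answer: 5475343/1100 ≈ 4977.6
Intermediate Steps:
J(M) = 1
4977/J(-51) - 643/D = 4977/1 - 643/(-1100) = 4977*1 - 643*(-1/1100) = 4977 + 643/1100 = 5475343/1100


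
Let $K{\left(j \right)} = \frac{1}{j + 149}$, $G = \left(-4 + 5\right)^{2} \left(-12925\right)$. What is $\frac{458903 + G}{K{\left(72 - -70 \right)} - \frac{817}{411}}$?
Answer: $- \frac{8889902463}{39556} \approx -2.2474 \cdot 10^{5}$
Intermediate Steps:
$G = -12925$ ($G = 1^{2} \left(-12925\right) = 1 \left(-12925\right) = -12925$)
$K{\left(j \right)} = \frac{1}{149 + j}$
$\frac{458903 + G}{K{\left(72 - -70 \right)} - \frac{817}{411}} = \frac{458903 - 12925}{\frac{1}{149 + \left(72 - -70\right)} - \frac{817}{411}} = \frac{445978}{\frac{1}{149 + \left(72 + 70\right)} - \frac{817}{411}} = \frac{445978}{\frac{1}{149 + 142} - \frac{817}{411}} = \frac{445978}{\frac{1}{291} - \frac{817}{411}} = \frac{445978}{- \frac{79112}{39867}} = 445978 \left(- \frac{39867}{79112}\right) = - \frac{8889902463}{39556}$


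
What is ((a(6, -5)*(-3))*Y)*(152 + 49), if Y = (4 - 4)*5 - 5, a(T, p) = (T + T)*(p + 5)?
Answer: 0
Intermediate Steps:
a(T, p) = 2*T*(5 + p) (a(T, p) = (2*T)*(5 + p) = 2*T*(5 + p))
Y = -5 (Y = 0*5 - 5 = 0 - 5 = -5)
((a(6, -5)*(-3))*Y)*(152 + 49) = (((2*6*(5 - 5))*(-3))*(-5))*(152 + 49) = (((2*6*0)*(-3))*(-5))*201 = ((0*(-3))*(-5))*201 = (0*(-5))*201 = 0*201 = 0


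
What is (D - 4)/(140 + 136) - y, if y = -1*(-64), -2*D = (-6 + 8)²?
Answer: -2945/46 ≈ -64.022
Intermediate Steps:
D = -2 (D = -(-6 + 8)²/2 = -½*2² = -½*4 = -2)
y = 64
(D - 4)/(140 + 136) - y = (-2 - 4)/(140 + 136) - 1*64 = -6/276 - 64 = -6*1/276 - 64 = -1/46 - 64 = -2945/46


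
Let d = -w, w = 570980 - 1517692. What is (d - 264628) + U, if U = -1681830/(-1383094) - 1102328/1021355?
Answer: 481766247598127949/706314986185 ≈ 6.8208e+5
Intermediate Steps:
w = -946712
d = 946712 (d = -1*(-946712) = 946712)
U = 96561118409/706314986185 (U = -1681830*(-1/1383094) - 1102328*1/1021355 = 840915/691547 - 1102328/1021355 = 96561118409/706314986185 ≈ 0.13671)
(d - 264628) + U = (946712 - 264628) + 96561118409/706314986185 = 682084 + 96561118409/706314986185 = 481766247598127949/706314986185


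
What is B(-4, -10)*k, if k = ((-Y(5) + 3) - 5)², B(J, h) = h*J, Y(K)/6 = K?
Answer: 40960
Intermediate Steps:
Y(K) = 6*K
B(J, h) = J*h
k = 1024 (k = ((-6*5 + 3) - 5)² = ((-1*30 + 3) - 5)² = ((-30 + 3) - 5)² = (-27 - 5)² = (-32)² = 1024)
B(-4, -10)*k = -4*(-10)*1024 = 40*1024 = 40960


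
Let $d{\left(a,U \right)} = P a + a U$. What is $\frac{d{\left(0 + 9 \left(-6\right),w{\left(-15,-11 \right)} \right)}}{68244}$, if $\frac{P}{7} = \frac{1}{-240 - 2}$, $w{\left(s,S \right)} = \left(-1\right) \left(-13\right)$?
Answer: $- \frac{28251}{2752508} \approx -0.010264$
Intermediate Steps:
$w{\left(s,S \right)} = 13$
$P = - \frac{7}{242}$ ($P = \frac{7}{-240 - 2} = \frac{7}{-242} = 7 \left(- \frac{1}{242}\right) = - \frac{7}{242} \approx -0.028926$)
$d{\left(a,U \right)} = - \frac{7 a}{242} + U a$ ($d{\left(a,U \right)} = - \frac{7 a}{242} + a U = - \frac{7 a}{242} + U a$)
$\frac{d{\left(0 + 9 \left(-6\right),w{\left(-15,-11 \right)} \right)}}{68244} = \frac{\frac{1}{242} \left(0 + 9 \left(-6\right)\right) \left(-7 + 242 \cdot 13\right)}{68244} = \frac{\left(0 - 54\right) \left(-7 + 3146\right)}{242} \cdot \frac{1}{68244} = \frac{1}{242} \left(-54\right) 3139 \cdot \frac{1}{68244} = \left(- \frac{84753}{121}\right) \frac{1}{68244} = - \frac{28251}{2752508}$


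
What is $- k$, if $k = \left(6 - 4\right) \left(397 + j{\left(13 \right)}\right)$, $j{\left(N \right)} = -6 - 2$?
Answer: $-778$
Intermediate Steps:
$j{\left(N \right)} = -8$
$k = 778$ ($k = \left(6 - 4\right) \left(397 - 8\right) = \left(6 - 4\right) 389 = 2 \cdot 389 = 778$)
$- k = \left(-1\right) 778 = -778$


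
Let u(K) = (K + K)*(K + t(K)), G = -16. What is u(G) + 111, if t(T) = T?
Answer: 1135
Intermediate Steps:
u(K) = 4*K² (u(K) = (K + K)*(K + K) = (2*K)*(2*K) = 4*K²)
u(G) + 111 = 4*(-16)² + 111 = 4*256 + 111 = 1024 + 111 = 1135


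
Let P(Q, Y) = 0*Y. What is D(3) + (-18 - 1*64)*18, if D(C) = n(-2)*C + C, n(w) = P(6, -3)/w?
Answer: -1473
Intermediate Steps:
P(Q, Y) = 0
n(w) = 0 (n(w) = 0/w = 0)
D(C) = C (D(C) = 0*C + C = 0 + C = C)
D(3) + (-18 - 1*64)*18 = 3 + (-18 - 1*64)*18 = 3 + (-18 - 64)*18 = 3 - 82*18 = 3 - 1476 = -1473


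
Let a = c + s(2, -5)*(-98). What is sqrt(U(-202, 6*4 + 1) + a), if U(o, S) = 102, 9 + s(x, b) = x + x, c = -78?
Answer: sqrt(514) ≈ 22.672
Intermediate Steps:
s(x, b) = -9 + 2*x (s(x, b) = -9 + (x + x) = -9 + 2*x)
a = 412 (a = -78 + (-9 + 2*2)*(-98) = -78 + (-9 + 4)*(-98) = -78 - 5*(-98) = -78 + 490 = 412)
sqrt(U(-202, 6*4 + 1) + a) = sqrt(102 + 412) = sqrt(514)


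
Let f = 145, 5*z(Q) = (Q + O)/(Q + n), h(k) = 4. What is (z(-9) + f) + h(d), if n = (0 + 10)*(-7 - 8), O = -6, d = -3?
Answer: 7898/53 ≈ 149.02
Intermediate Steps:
n = -150 (n = 10*(-15) = -150)
z(Q) = (-6 + Q)/(5*(-150 + Q)) (z(Q) = ((Q - 6)/(Q - 150))/5 = ((-6 + Q)/(-150 + Q))/5 = (-6 + Q)/(5*(-150 + Q)))
(z(-9) + f) + h(d) = ((-6 - 9)/(5*(-150 - 9)) + 145) + 4 = ((⅕)*(-15)/(-159) + 145) + 4 = ((⅕)*(-1/159)*(-15) + 145) + 4 = (1/53 + 145) + 4 = 7686/53 + 4 = 7898/53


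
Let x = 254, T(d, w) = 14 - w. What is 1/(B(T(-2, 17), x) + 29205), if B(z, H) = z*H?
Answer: 1/28443 ≈ 3.5158e-5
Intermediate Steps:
B(z, H) = H*z
1/(B(T(-2, 17), x) + 29205) = 1/(254*(14 - 1*17) + 29205) = 1/(254*(14 - 17) + 29205) = 1/(254*(-3) + 29205) = 1/(-762 + 29205) = 1/28443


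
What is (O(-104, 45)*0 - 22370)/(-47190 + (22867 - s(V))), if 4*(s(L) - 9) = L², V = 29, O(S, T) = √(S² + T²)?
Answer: 89480/98169 ≈ 0.91149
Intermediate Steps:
s(L) = 9 + L²/4
(O(-104, 45)*0 - 22370)/(-47190 + (22867 - s(V))) = (√((-104)² + 45²)*0 - 22370)/(-47190 + (22867 - (9 + (¼)*29²))) = (√(10816 + 2025)*0 - 22370)/(-47190 + (22867 - (9 + (¼)*841))) = (√12841*0 - 22370)/(-47190 + (22867 - (9 + 841/4))) = (0 - 22370)/(-47190 + (22867 - 1*877/4)) = -22370/(-47190 + (22867 - 877/4)) = -22370/(-47190 + 90591/4) = -22370/(-98169/4) = -22370*(-4/98169) = 89480/98169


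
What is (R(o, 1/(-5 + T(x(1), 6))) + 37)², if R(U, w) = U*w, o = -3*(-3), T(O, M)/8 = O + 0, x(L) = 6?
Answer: 2560000/1849 ≈ 1384.5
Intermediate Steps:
T(O, M) = 8*O (T(O, M) = 8*(O + 0) = 8*O)
o = 9
(R(o, 1/(-5 + T(x(1), 6))) + 37)² = (9/(-5 + 8*6) + 37)² = (9/(-5 + 48) + 37)² = (9/43 + 37)² = (1600/43)² = 2560000/1849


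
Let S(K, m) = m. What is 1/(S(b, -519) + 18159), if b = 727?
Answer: 1/17640 ≈ 5.6689e-5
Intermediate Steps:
1/(S(b, -519) + 18159) = 1/(-519 + 18159) = 1/17640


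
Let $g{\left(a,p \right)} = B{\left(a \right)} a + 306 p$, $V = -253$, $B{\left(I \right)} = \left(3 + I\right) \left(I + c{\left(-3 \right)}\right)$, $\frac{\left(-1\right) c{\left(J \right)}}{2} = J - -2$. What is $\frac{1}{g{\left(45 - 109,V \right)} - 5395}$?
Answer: $- \frac{1}{324861} \approx -3.0782 \cdot 10^{-6}$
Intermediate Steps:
$c{\left(J \right)} = -4 - 2 J$ ($c{\left(J \right)} = - 2 \left(J - -2\right) = - 2 \left(J + 2\right) = - 2 \left(2 + J\right) = -4 - 2 J$)
$B{\left(I \right)} = \left(2 + I\right) \left(3 + I\right)$ ($B{\left(I \right)} = \left(3 + I\right) \left(I - -2\right) = \left(3 + I\right) \left(I + \left(-4 + 6\right)\right) = \left(3 + I\right) \left(I + 2\right) = \left(3 + I\right) \left(2 + I\right) = \left(2 + I\right) \left(3 + I\right)$)
$g{\left(a,p \right)} = 306 p + a \left(6 + a^{2} + 5 a\right)$ ($g{\left(a,p \right)} = \left(6 + a^{2} + 5 a\right) a + 306 p = a \left(6 + a^{2} + 5 a\right) + 306 p = 306 p + a \left(6 + a^{2} + 5 a\right)$)
$\frac{1}{g{\left(45 - 109,V \right)} - 5395} = \frac{1}{\left(306 \left(-253\right) + \left(45 - 109\right) \left(6 + \left(45 - 109\right)^{2} + 5 \left(45 - 109\right)\right)\right) - 5395} = \frac{1}{\left(-77418 + \left(45 - 109\right) \left(6 + \left(45 - 109\right)^{2} + 5 \left(45 - 109\right)\right)\right) - 5395} = \frac{1}{\left(-77418 - 64 \left(6 + \left(-64\right)^{2} + 5 \left(-64\right)\right)\right) - 5395} = \frac{1}{\left(-77418 - 64 \left(6 + 4096 - 320\right)\right) - 5395} = \frac{1}{\left(-77418 - 242048\right) - 5395} = \frac{1}{-319466 - 5395} = \frac{1}{-324861} = - \frac{1}{324861}$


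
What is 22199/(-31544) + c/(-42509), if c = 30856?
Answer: -1916978955/1340903896 ≈ -1.4296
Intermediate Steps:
22199/(-31544) + c/(-42509) = 22199/(-31544) + 30856/(-42509) = 22199*(-1/31544) + 30856*(-1/42509) = -22199/31544 - 30856/42509 = -1916978955/1340903896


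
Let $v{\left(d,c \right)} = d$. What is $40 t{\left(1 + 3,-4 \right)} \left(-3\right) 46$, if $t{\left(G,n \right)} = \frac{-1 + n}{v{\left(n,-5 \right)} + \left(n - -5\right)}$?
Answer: $-9200$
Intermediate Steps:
$t{\left(G,n \right)} = \frac{-1 + n}{5 + 2 n}$ ($t{\left(G,n \right)} = \frac{-1 + n}{n + \left(n - -5\right)} = \frac{-1 + n}{n + \left(n + 5\right)} = \frac{-1 + n}{n + \left(5 + n\right)} = \frac{-1 + n}{5 + 2 n}$)
$40 t{\left(1 + 3,-4 \right)} \left(-3\right) 46 = 40 \frac{-1 - 4}{5 + 2 \left(-4\right)} \left(-3\right) 46 = 40 \frac{1}{5 - 8} \left(-5\right) \left(-3\right) 46 = 40 \frac{1}{-3} \left(-5\right) \left(-3\right) 46 = 40 \left(- \frac{1}{3}\right) \left(-5\right) \left(-3\right) 46 = 40 \cdot \frac{5}{3} \left(-3\right) 46 = 40 \left(-5\right) 46 = \left(-200\right) 46 = -9200$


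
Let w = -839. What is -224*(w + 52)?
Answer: 176288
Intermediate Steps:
-224*(w + 52) = -224*(-839 + 52) = -224*(-787) = 176288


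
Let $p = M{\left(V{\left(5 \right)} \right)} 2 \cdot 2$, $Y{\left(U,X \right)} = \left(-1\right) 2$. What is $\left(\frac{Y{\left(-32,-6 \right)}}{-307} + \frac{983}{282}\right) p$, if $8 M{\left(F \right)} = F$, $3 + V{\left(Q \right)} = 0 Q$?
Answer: $- \frac{302345}{57716} \approx -5.2385$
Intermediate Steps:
$V{\left(Q \right)} = -3$ ($V{\left(Q \right)} = -3 + 0 Q = -3 + 0 = -3$)
$M{\left(F \right)} = \frac{F}{8}$
$Y{\left(U,X \right)} = -2$
$p = - \frac{3}{2}$ ($p = \frac{1}{8} \left(-3\right) 2 \cdot 2 = \left(- \frac{3}{8}\right) 4 = - \frac{3}{2} \approx -1.5$)
$\left(\frac{Y{\left(-32,-6 \right)}}{-307} + \frac{983}{282}\right) p = \left(- \frac{2}{-307} + \frac{983}{282}\right) \left(- \frac{3}{2}\right) = \left(\left(-2\right) \left(- \frac{1}{307}\right) + 983 \cdot \frac{1}{282}\right) \left(- \frac{3}{2}\right) = \left(\frac{2}{307} + \frac{983}{282}\right) \left(- \frac{3}{2}\right) = \frac{302345}{86574} \left(- \frac{3}{2}\right) = - \frac{302345}{57716}$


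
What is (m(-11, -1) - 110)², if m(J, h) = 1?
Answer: 11881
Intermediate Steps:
(m(-11, -1) - 110)² = (1 - 110)² = (-109)² = 11881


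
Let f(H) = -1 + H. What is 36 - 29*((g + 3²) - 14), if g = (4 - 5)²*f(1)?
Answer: 181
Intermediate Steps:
g = 0 (g = (4 - 5)²*(-1 + 1) = (-1)²*0 = 1*0 = 0)
36 - 29*((g + 3²) - 14) = 36 - 29*((0 + 3²) - 14) = 36 - 29*((0 + 9) - 14) = 36 - 29*(9 - 14) = 36 - 29*(-5) = 36 + 145 = 181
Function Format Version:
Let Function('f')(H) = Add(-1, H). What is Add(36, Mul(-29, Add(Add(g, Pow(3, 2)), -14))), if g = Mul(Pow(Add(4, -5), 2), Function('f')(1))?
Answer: 181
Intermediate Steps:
g = 0 (g = Mul(Pow(Add(4, -5), 2), Add(-1, 1)) = Mul(Pow(-1, 2), 0) = Mul(1, 0) = 0)
Add(36, Mul(-29, Add(Add(g, Pow(3, 2)), -14))) = Add(36, Mul(-29, Add(Add(0, Pow(3, 2)), -14))) = Add(36, Mul(-29, Add(Add(0, 9), -14))) = Add(36, Mul(-29, Add(9, -14))) = Add(36, Mul(-29, -5)) = Add(36, 145) = 181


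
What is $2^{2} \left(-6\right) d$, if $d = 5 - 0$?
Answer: $-120$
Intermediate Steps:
$d = 5$ ($d = 5 + 0 = 5$)
$2^{2} \left(-6\right) d = 2^{2} \left(-6\right) 5 = 4 \left(-6\right) 5 = \left(-24\right) 5 = -120$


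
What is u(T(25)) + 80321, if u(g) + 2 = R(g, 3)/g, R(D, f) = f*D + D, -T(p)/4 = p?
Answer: 80323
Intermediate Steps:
T(p) = -4*p
R(D, f) = D + D*f (R(D, f) = D*f + D = D + D*f)
u(g) = 2 (u(g) = -2 + (g*(1 + 3))/g = -2 + (g*4)/g = -2 + (4*g)/g = -2 + 4 = 2)
u(T(25)) + 80321 = 2 + 80321 = 80323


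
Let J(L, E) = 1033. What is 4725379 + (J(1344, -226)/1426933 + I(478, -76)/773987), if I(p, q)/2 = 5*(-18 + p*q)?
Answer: 5218838431814254500/1104427591871 ≈ 4.7254e+6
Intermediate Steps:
I(p, q) = -180 + 10*p*q (I(p, q) = 2*(5*(-18 + p*q)) = 2*(-90 + 5*p*q) = -180 + 10*p*q)
4725379 + (J(1344, -226)/1426933 + I(478, -76)/773987) = 4725379 + (1033/1426933 + (-180 + 10*478*(-76))/773987) = 4725379 + (1033*(1/1426933) + (-180 - 363280)*(1/773987)) = 4725379 + (1033/1426933 - 363460*1/773987) = 4725379 + (1033/1426933 - 363460/773987) = 4725379 - 517833539609/1104427591871 = 5218838431814254500/1104427591871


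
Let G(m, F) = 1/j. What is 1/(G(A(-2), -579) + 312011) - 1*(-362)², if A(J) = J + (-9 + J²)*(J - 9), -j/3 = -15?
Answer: -1839922757779/14040496 ≈ -1.3104e+5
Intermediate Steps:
j = 45 (j = -3*(-15) = 45)
A(J) = J + (-9 + J)*(-9 + J²) (A(J) = J + (-9 + J²)*(-9 + J) = J + (-9 + J)*(-9 + J²))
G(m, F) = 1/45
1/(G(A(-2), -579) + 312011) - 1*(-362)² = 1/(1/45 + 312011) - 1*(-362)² = 1/(14040496/45) - 1*131044 = 45/14040496 - 131044 = -1839922757779/14040496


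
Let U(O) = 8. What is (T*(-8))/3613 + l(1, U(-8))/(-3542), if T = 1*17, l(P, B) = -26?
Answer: -193887/6398623 ≈ -0.030301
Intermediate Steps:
T = 17
(T*(-8))/3613 + l(1, U(-8))/(-3542) = (17*(-8))/3613 - 26/(-3542) = -136*1/3613 - 26*(-1/3542) = -136/3613 + 13/1771 = -193887/6398623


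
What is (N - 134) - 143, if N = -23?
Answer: -300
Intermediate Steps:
(N - 134) - 143 = (-23 - 134) - 143 = -157 - 143 = -300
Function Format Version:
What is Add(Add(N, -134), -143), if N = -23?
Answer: -300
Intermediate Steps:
Add(Add(N, -134), -143) = Add(Add(-23, -134), -143) = Add(-157, -143) = -300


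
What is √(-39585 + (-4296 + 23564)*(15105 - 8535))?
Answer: 5*√5062047 ≈ 11250.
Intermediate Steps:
√(-39585 + (-4296 + 23564)*(15105 - 8535)) = √(-39585 + 19268*6570) = √(-39585 + 126590760) = √126551175 = 5*√5062047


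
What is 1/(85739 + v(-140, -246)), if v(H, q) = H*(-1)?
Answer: 1/85879 ≈ 1.1644e-5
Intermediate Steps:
v(H, q) = -H
1/(85739 + v(-140, -246)) = 1/(85739 - 1*(-140)) = 1/(85739 + 140) = 1/85879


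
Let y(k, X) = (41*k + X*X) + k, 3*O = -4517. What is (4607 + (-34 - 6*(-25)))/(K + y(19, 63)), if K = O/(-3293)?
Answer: 46658517/47097710 ≈ 0.99067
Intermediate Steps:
O = -4517/3 (O = (1/3)*(-4517) = -4517/3 ≈ -1505.7)
y(k, X) = X**2 + 42*k (y(k, X) = (41*k + X**2) + k = (X**2 + 41*k) + k = X**2 + 42*k)
K = 4517/9879 (K = -4517/3/(-3293) = -4517/3*(-1/3293) = 4517/9879 ≈ 0.45723)
(4607 + (-34 - 6*(-25)))/(K + y(19, 63)) = (4607 + (-34 - 6*(-25)))/(4517/9879 + (63**2 + 42*19)) = (4607 + (-34 + 150))/(4517/9879 + (3969 + 798)) = (4607 + 116)/(4517/9879 + 4767) = 4723/(47097710/9879) = 4723*(9879/47097710) = 46658517/47097710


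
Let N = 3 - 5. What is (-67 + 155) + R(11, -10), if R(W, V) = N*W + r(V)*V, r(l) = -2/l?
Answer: 64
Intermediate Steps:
N = -2
R(W, V) = -2 - 2*W (R(W, V) = -2*W + (-2/V)*V = -2*W - 2 = -2 - 2*W)
(-67 + 155) + R(11, -10) = (-67 + 155) + (-2 - 2*11) = 88 + (-2 - 22) = 88 - 24 = 64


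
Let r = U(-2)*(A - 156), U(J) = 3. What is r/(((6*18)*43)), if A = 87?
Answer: -23/516 ≈ -0.044574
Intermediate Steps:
r = -207 (r = 3*(87 - 156) = 3*(-69) = -207)
r/(((6*18)*43)) = -207/((6*18)*43) = -207/(108*43) = -207/4644 = -207*1/4644 = -23/516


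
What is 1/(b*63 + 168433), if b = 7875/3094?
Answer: 442/74518261 ≈ 5.9314e-6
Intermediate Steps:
b = 1125/442 (b = 7875*(1/3094) = 1125/442 ≈ 2.5452)
1/(b*63 + 168433) = 1/((1125/442)*63 + 168433) = 1/(70875/442 + 168433) = 1/(74518261/442) = 442/74518261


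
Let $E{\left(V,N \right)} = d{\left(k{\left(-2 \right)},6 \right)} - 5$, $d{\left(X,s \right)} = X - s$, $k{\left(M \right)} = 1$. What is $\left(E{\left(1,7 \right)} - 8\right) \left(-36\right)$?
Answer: $648$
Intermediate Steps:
$E{\left(V,N \right)} = -10$ ($E{\left(V,N \right)} = \left(1 - 6\right) - 5 = -5 - 5 = -10$)
$\left(E{\left(1,7 \right)} - 8\right) \left(-36\right) = \left(-10 - 8\right) \left(-36\right) = \left(-18\right) \left(-36\right) = 648$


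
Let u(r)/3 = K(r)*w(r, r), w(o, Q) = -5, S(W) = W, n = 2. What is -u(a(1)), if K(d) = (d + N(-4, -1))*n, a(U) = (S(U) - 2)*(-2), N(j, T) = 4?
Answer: 180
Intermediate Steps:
a(U) = 4 - 2*U (a(U) = (U - 2)*(-2) = (-2 + U)*(-2) = 4 - 2*U)
K(d) = 8 + 2*d (K(d) = (d + 4)*2 = (4 + d)*2 = 8 + 2*d)
u(r) = -120 - 30*r (u(r) = 3*((8 + 2*r)*(-5)) = 3*(-40 - 10*r) = -120 - 30*r)
-u(a(1)) = -(-120 - 30*(4 - 2*1)) = -(-120 - 30*(4 - 2)) = -(-120 - 30*2) = -(-120 - 60) = -1*(-180) = 180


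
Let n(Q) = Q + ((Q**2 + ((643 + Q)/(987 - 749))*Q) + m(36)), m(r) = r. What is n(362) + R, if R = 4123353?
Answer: 506502510/119 ≈ 4.2563e+6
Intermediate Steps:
n(Q) = 36 + Q + Q**2 + Q*(643/238 + Q/238) (n(Q) = Q + ((Q**2 + ((643 + Q)/(987 - 749))*Q) + 36) = Q + ((Q**2 + ((643 + Q)/238)*Q) + 36) = Q + ((Q**2 + ((643 + Q)*(1/238))*Q) + 36) = Q + ((Q**2 + (643/238 + Q/238)*Q) + 36) = Q + ((Q**2 + Q*(643/238 + Q/238)) + 36) = Q + (36 + Q**2 + Q*(643/238 + Q/238)) = 36 + Q + Q**2 + Q*(643/238 + Q/238))
n(362) + R = (36 + (239/238)*362**2 + (881/238)*362) + 4123353 = (36 + (239/238)*131044 + 159461/119) + 4123353 = (36 + 15659758/119 + 159461/119) + 4123353 = 15823503/119 + 4123353 = 506502510/119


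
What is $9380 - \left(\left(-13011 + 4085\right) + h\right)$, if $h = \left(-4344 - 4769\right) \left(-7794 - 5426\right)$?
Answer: $-120455554$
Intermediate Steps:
$h = 120473860$ ($h = \left(-9113\right) \left(-13220\right) = 120473860$)
$9380 - \left(\left(-13011 + 4085\right) + h\right) = 9380 - \left(\left(-13011 + 4085\right) + 120473860\right) = 9380 - \left(-8926 + 120473860\right) = 9380 - 120464934 = -120455554$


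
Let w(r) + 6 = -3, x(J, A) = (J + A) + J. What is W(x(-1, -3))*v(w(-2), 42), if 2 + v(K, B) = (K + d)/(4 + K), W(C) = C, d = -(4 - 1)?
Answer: -2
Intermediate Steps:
x(J, A) = A + 2*J (x(J, A) = (A + J) + J = A + 2*J)
d = -3 (d = -1*3 = -3)
w(r) = -9 (w(r) = -6 - 3 = -9)
v(K, B) = -2 + (-3 + K)/(4 + K) (v(K, B) = -2 + (K - 3)/(4 + K) = -2 + (-3 + K)/(4 + K))
W(x(-1, -3))*v(w(-2), 42) = (-3 + 2*(-1))*((-11 - 1*(-9))/(4 - 9)) = (-3 - 2)*((-11 + 9)/(-5)) = -(-1)*(-2) = -5*2/5 = -2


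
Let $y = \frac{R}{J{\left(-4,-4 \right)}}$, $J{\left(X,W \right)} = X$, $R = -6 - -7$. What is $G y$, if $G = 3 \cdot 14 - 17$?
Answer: $- \frac{25}{4} \approx -6.25$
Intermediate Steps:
$R = 1$ ($R = -6 + 7 = 1$)
$y = - \frac{1}{4}$ ($y = 1 \frac{1}{-4} = 1 \left(- \frac{1}{4}\right) = - \frac{1}{4} \approx -0.25$)
$G = 25$ ($G = 42 - 17 = 25$)
$G y = 25 \left(- \frac{1}{4}\right) = - \frac{25}{4}$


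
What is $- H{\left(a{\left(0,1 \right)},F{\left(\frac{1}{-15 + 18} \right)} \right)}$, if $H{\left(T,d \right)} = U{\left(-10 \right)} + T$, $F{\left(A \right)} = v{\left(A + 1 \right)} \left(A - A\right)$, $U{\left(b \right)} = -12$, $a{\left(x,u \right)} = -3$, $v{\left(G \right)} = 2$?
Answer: $15$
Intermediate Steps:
$F{\left(A \right)} = 0$ ($F{\left(A \right)} = 2 \left(A - A\right) = 2 \cdot 0 = 0$)
$H{\left(T,d \right)} = -12 + T$
$- H{\left(a{\left(0,1 \right)},F{\left(\frac{1}{-15 + 18} \right)} \right)} = - (-12 - 3) = \left(-1\right) \left(-15\right) = 15$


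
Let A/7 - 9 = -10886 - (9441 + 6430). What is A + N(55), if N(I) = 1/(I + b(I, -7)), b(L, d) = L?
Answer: -20595959/110 ≈ -1.8724e+5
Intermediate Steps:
N(I) = 1/(2*I) (N(I) = 1/(I + I) = 1/(2*I))
A = -187236 (A = 63 + 7*(-10886 - (9441 + 6430)) = 63 + 7*(-10886 - 1*15871) = 63 + 7*(-10886 - 15871) = 63 + 7*(-26757) = 63 - 187299 = -187236)
A + N(55) = -187236 + (1/2)/55 = -187236 + (1/2)*(1/55) = -187236 + 1/110 = -20595959/110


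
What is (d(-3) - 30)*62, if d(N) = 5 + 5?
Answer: -1240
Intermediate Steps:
d(N) = 10
(d(-3) - 30)*62 = (10 - 30)*62 = -20*62 = -1240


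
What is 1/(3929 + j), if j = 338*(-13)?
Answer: -1/465 ≈ -0.0021505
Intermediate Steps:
j = -4394
1/(3929 + j) = 1/(3929 - 4394) = 1/(-465) = -1/465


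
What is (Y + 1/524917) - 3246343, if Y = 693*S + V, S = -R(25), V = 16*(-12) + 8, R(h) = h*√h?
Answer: -1749628148383/524917 ≈ -3.3332e+6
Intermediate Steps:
R(h) = h^(3/2)
V = -184 (V = -192 + 8 = -184)
S = -125 (S = -25^(3/2) = -1*125 = -125)
Y = -86809 (Y = 693*(-125) - 184 = -86625 - 184 = -86809)
(Y + 1/524917) - 3246343 = (-86809 + 1/524917) - 3246343 = -45567519852/524917 - 3246343 = -1749628148383/524917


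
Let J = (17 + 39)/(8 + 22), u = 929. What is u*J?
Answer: 26012/15 ≈ 1734.1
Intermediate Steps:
J = 28/15 (J = 56/30 = 56*(1/30) = 28/15 ≈ 1.8667)
u*J = 929*(28/15) = 26012/15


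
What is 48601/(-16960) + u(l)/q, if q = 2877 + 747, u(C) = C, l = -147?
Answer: -140427/48320 ≈ -2.9062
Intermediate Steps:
q = 3624
48601/(-16960) + u(l)/q = 48601/(-16960) - 147/3624 = 48601*(-1/16960) - 147*1/3624 = -917/320 - 49/1208 = -140427/48320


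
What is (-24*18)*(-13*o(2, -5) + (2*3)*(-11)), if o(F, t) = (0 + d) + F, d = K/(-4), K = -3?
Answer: 43956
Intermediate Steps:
d = ¾ (d = -3/(-4) = -3*(-¼) = ¾ ≈ 0.75000)
o(F, t) = ¾ + F (o(F, t) = (0 + ¾) + F = ¾ + F)
(-24*18)*(-13*o(2, -5) + (2*3)*(-11)) = (-24*18)*(-13*(¾ + 2) + (2*3)*(-11)) = -432*(-13*11/4 + 6*(-11)) = -432*(-143/4 - 66) = -432*(-407/4) = 43956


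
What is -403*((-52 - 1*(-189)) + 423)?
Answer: -225680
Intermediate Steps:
-403*((-52 - 1*(-189)) + 423) = -403*((-52 + 189) + 423) = -403*(137 + 423) = -403*560 = -225680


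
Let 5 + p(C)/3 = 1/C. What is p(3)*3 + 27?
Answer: -15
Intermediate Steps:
p(C) = -15 + 3/C
p(3)*3 + 27 = (-15 + 3/3)*3 + 27 = (-15 + 3*(⅓))*3 + 27 = (-15 + 1)*3 + 27 = -14*3 + 27 = -42 + 27 = -15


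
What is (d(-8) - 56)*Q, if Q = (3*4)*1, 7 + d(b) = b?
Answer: -852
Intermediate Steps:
d(b) = -7 + b
Q = 12 (Q = 12*1 = 12)
(d(-8) - 56)*Q = ((-7 - 8) - 56)*12 = (-15 - 56)*12 = -71*12 = -852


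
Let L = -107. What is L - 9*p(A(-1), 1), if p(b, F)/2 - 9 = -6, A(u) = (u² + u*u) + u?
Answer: -161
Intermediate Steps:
A(u) = u + 2*u² (A(u) = (u² + u²) + u = 2*u² + u = u + 2*u²)
p(b, F) = 6 (p(b, F) = 18 + 2*(-6) = 18 - 12 = 6)
L - 9*p(A(-1), 1) = -107 - 9*6 = -107 - 54 = -161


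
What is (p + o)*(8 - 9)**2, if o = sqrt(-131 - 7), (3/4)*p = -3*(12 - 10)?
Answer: -8 + I*sqrt(138) ≈ -8.0 + 11.747*I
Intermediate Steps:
p = -8 (p = 4*(-3*(12 - 10))/3 = 4*(-3*2)/3 = (4/3)*(-6) = -8)
o = I*sqrt(138) (o = sqrt(-138) = I*sqrt(138) ≈ 11.747*I)
(p + o)*(8 - 9)**2 = (-8 + I*sqrt(138))*(8 - 9)**2 = (-8 + I*sqrt(138))*(-1)**2 = (-8 + I*sqrt(138))*1 = -8 + I*sqrt(138)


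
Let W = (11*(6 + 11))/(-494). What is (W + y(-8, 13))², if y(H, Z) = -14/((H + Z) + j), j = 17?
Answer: 30415225/29528356 ≈ 1.0300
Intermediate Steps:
y(H, Z) = -14/(17 + H + Z) (y(H, Z) = -14/((H + Z) + 17) = -14/(17 + H + Z))
W = -187/494 (W = (11*17)*(-1/494) = 187*(-1/494) = -187/494 ≈ -0.37854)
(W + y(-8, 13))² = (-187/494 - 14/(17 - 8 + 13))² = (-187/494 - 14/22)² = (-187/494 - 14*1/22)² = (-187/494 - 7/11)² = (-5515/5434)² = 30415225/29528356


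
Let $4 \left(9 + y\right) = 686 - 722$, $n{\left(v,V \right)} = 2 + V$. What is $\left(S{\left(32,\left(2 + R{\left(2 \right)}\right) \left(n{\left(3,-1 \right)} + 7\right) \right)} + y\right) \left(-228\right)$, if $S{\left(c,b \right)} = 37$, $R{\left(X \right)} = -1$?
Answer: $-4332$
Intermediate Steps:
$y = -18$ ($y = -9 + \frac{686 - 722}{4} = -9 + \frac{1}{4} \left(-36\right) = -9 - 9 = -18$)
$\left(S{\left(32,\left(2 + R{\left(2 \right)}\right) \left(n{\left(3,-1 \right)} + 7\right) \right)} + y\right) \left(-228\right) = \left(37 - 18\right) \left(-228\right) = 19 \left(-228\right) = -4332$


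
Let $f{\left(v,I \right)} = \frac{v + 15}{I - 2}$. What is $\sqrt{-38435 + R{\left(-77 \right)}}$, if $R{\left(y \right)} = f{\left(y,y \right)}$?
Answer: $\frac{3 i \sqrt{26651993}}{79} \approx 196.05 i$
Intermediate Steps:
$f{\left(v,I \right)} = \frac{15 + v}{-2 + I}$
$R{\left(y \right)} = \frac{15 + y}{-2 + y}$
$\sqrt{-38435 + R{\left(-77 \right)}} = \sqrt{-38435 + \frac{15 - 77}{-2 - 77}} = \sqrt{-38435 + \frac{1}{-79} \left(-62\right)} = \sqrt{-38435 - - \frac{62}{79}} = \sqrt{-38435 + \frac{62}{79}} = \sqrt{- \frac{3036303}{79}} = \frac{3 i \sqrt{26651993}}{79}$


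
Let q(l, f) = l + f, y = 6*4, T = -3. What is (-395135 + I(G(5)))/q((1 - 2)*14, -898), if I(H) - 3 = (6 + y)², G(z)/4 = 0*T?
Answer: 49279/114 ≈ 432.27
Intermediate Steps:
y = 24
G(z) = 0 (G(z) = 4*(0*(-3)) = 4*0 = 0)
I(H) = 903 (I(H) = 3 + (6 + 24)² = 3 + 30² = 3 + 900 = 903)
q(l, f) = f + l
(-395135 + I(G(5)))/q((1 - 2)*14, -898) = (-395135 + 903)/(-898 + (1 - 2)*14) = -394232/(-898 - 1*14) = -394232/(-898 - 14) = -394232/(-912) = -394232*(-1/912) = 49279/114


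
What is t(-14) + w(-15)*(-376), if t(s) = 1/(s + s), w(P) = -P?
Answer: -157921/28 ≈ -5640.0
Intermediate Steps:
t(s) = 1/(2*s)
t(-14) + w(-15)*(-376) = (1/2)/(-14) - 1*(-15)*(-376) = (1/2)*(-1/14) + 15*(-376) = -1/28 - 5640 = -157921/28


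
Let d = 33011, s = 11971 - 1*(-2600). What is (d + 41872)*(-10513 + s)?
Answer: 303875214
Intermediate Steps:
s = 14571 (s = 11971 + 2600 = 14571)
(d + 41872)*(-10513 + s) = (33011 + 41872)*(-10513 + 14571) = 74883*4058 = 303875214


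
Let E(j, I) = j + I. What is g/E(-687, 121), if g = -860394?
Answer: 430197/283 ≈ 1520.1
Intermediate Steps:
E(j, I) = I + j
g/E(-687, 121) = -860394/(121 - 687) = -860394/(-566) = -860394*(-1/566) = 430197/283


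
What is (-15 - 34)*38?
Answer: -1862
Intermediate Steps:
(-15 - 34)*38 = -49*38 = -1862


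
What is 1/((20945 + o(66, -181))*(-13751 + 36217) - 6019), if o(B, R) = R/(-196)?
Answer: 98/46115379571 ≈ 2.1251e-9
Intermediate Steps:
o(B, R) = -R/196 (o(B, R) = R*(-1/196) = -R/196)
1/((20945 + o(66, -181))*(-13751 + 36217) - 6019) = 1/((20945 - 1/196*(-181))*(-13751 + 36217) - 6019) = 1/((20945 + 181/196)*22466 - 6019) = 1/((4105401/196)*22466 - 6019) = 1/(46115969433/98 - 6019) = 1/(46115379571/98) = 98/46115379571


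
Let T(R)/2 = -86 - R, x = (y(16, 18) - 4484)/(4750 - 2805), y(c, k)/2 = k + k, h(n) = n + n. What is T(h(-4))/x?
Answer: 75855/1103 ≈ 68.771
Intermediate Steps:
h(n) = 2*n
y(c, k) = 4*k (y(c, k) = 2*(k + k) = 2*(2*k) = 4*k)
x = -4412/1945 (x = (4*18 - 4484)/(4750 - 2805) = (72 - 4484)/1945 = -4412*1/1945 = -4412/1945 ≈ -2.2684)
T(R) = -172 - 2*R (T(R) = 2*(-86 - R) = -172 - 2*R)
T(h(-4))/x = (-172 - 4*(-4))/(-4412/1945) = (-172 - 2*(-8))*(-1945/4412) = (-172 + 16)*(-1945/4412) = -156*(-1945/4412) = 75855/1103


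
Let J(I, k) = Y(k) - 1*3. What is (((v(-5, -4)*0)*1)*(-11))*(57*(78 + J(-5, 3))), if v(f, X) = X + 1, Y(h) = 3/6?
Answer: 0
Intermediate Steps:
Y(h) = ½ (Y(h) = 3*(⅙) = ½)
v(f, X) = 1 + X
J(I, k) = -5/2 (J(I, k) = ½ - 1*3 = ½ - 3 = -5/2)
(((v(-5, -4)*0)*1)*(-11))*(57*(78 + J(-5, 3))) = ((((1 - 4)*0)*1)*(-11))*(57*(78 - 5/2)) = ((-3*0*1)*(-11))*(57*(151/2)) = ((0*1)*(-11))*(8607/2) = (0*(-11))*(8607/2) = 0*(8607/2) = 0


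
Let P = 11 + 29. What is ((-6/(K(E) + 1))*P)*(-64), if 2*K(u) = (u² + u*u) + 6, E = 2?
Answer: 1920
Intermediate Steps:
K(u) = 3 + u² (K(u) = ((u² + u*u) + 6)/2 = ((u² + u²) + 6)/2 = (2*u² + 6)/2 = (6 + 2*u²)/2 = 3 + u²)
P = 40
((-6/(K(E) + 1))*P)*(-64) = ((-6/((3 + 2²) + 1))*40)*(-64) = ((-6/((3 + 4) + 1))*40)*(-64) = ((-6/(7 + 1))*40)*(-64) = ((-6/8)*40)*(-64) = (((⅛)*(-6))*40)*(-64) = -¾*40*(-64) = -30*(-64) = 1920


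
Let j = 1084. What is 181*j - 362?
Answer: 195842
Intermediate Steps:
181*j - 362 = 181*1084 - 362 = 196204 - 362 = 195842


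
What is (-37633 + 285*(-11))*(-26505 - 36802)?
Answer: 2580899776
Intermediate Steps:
(-37633 + 285*(-11))*(-26505 - 36802) = (-37633 - 3135)*(-63307) = -40768*(-63307) = 2580899776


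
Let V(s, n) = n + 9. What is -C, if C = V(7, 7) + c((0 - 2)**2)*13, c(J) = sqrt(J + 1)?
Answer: -16 - 13*sqrt(5) ≈ -45.069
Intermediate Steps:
V(s, n) = 9 + n
c(J) = sqrt(1 + J)
C = 16 + 13*sqrt(5) (C = (9 + 7) + sqrt(1 + (0 - 2)**2)*13 = 16 + sqrt(1 + (-2)**2)*13 = 16 + sqrt(1 + 4)*13 = 16 + sqrt(5)*13 = 16 + 13*sqrt(5) ≈ 45.069)
-C = -(16 + 13*sqrt(5)) = -16 - 13*sqrt(5)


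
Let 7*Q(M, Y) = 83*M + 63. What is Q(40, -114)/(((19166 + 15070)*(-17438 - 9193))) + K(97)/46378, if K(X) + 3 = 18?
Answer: 47787844703/147996196061868 ≈ 0.00032290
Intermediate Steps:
Q(M, Y) = 9 + 83*M/7 (Q(M, Y) = (83*M + 63)/7 = (63 + 83*M)/7 = 9 + 83*M/7)
K(X) = 15 (K(X) = -3 + 18 = 15)
Q(40, -114)/(((19166 + 15070)*(-17438 - 9193))) + K(97)/46378 = (9 + (83/7)*40)/(((19166 + 15070)*(-17438 - 9193))) + 15/46378 = (9 + 3320/7)/((34236*(-26631))) + 15*(1/46378) = (3383/7)/(-911738916) + 15/46378 = (3383/7)*(-1/911738916) + 15/46378 = -3383/6382172412 + 15/46378 = 47787844703/147996196061868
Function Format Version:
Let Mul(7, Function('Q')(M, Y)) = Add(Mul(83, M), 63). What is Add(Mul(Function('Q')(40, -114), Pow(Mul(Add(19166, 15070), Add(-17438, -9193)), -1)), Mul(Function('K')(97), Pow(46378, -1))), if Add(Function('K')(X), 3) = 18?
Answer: Rational(47787844703, 147996196061868) ≈ 0.00032290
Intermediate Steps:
Function('Q')(M, Y) = Add(9, Mul(Rational(83, 7), M)) (Function('Q')(M, Y) = Mul(Rational(1, 7), Add(Mul(83, M), 63)) = Mul(Rational(1, 7), Add(63, Mul(83, M))) = Add(9, Mul(Rational(83, 7), M)))
Function('K')(X) = 15 (Function('K')(X) = Add(-3, 18) = 15)
Add(Mul(Function('Q')(40, -114), Pow(Mul(Add(19166, 15070), Add(-17438, -9193)), -1)), Mul(Function('K')(97), Pow(46378, -1))) = Add(Mul(Add(9, Mul(Rational(83, 7), 40)), Pow(Mul(Add(19166, 15070), Add(-17438, -9193)), -1)), Mul(15, Pow(46378, -1))) = Add(Mul(Add(9, Rational(3320, 7)), Pow(Mul(34236, -26631), -1)), Mul(15, Rational(1, 46378))) = Add(Mul(Rational(3383, 7), Pow(-911738916, -1)), Rational(15, 46378)) = Add(Mul(Rational(3383, 7), Rational(-1, 911738916)), Rational(15, 46378)) = Add(Rational(-3383, 6382172412), Rational(15, 46378)) = Rational(47787844703, 147996196061868)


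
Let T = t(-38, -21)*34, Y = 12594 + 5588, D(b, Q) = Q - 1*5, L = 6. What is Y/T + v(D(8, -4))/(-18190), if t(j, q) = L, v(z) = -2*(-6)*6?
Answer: 4863469/54570 ≈ 89.124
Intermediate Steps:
D(b, Q) = -5 + Q (D(b, Q) = Q - 5 = -5 + Q)
v(z) = 72 (v(z) = 12*6 = 72)
t(j, q) = 6
Y = 18182
T = 204 (T = 6*34 = 204)
Y/T + v(D(8, -4))/(-18190) = 18182/204 + 72/(-18190) = 18182*(1/204) + 72*(-1/18190) = 9091/102 - 36/9095 = 4863469/54570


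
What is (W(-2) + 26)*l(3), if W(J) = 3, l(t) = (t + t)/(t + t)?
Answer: 29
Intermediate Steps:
l(t) = 1 (l(t) = (2*t)/((2*t)) = (2*t)*(1/(2*t)) = 1)
(W(-2) + 26)*l(3) = (3 + 26)*1 = 29*1 = 29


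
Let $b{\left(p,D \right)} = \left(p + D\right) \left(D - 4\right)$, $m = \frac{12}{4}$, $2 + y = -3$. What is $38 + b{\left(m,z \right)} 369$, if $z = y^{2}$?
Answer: $217010$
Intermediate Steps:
$y = -5$ ($y = -2 - 3 = -5$)
$m = 3$ ($m = 12 \cdot \frac{1}{4} = 3$)
$z = 25$ ($z = \left(-5\right)^{2} = 25$)
$b{\left(p,D \right)} = \left(-4 + D\right) \left(D + p\right)$ ($b{\left(p,D \right)} = \left(D + p\right) \left(-4 + D\right) = \left(-4 + D\right) \left(D + p\right)$)
$38 + b{\left(m,z \right)} 369 = 38 + \left(25^{2} - 100 - 12 + 25 \cdot 3\right) 369 = 38 + \left(625 - 100 - 12 + 75\right) 369 = 38 + 588 \cdot 369 = 38 + 216972 = 217010$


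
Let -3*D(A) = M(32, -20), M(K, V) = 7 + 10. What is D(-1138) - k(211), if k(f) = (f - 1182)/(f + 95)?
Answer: -763/306 ≈ -2.4935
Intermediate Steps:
M(K, V) = 17
k(f) = (-1182 + f)/(95 + f)
D(A) = -17/3 (D(A) = -1/3*17 = -17/3)
D(-1138) - k(211) = -17/3 - (-1182 + 211)/(95 + 211) = -17/3 - (-971)/306 = -17/3 - 1*(-971/306) = -17/3 + 971/306 = -763/306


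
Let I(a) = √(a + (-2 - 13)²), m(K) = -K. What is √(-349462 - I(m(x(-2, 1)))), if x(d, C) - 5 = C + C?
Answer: √(-349462 - √218) ≈ 591.17*I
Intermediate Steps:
x(d, C) = 5 + 2*C (x(d, C) = 5 + (C + C) = 5 + 2*C)
I(a) = √(225 + a) (I(a) = √(a + (-15)²) = √(a + 225) = √(225 + a))
√(-349462 - I(m(x(-2, 1)))) = √(-349462 - √(225 - (5 + 2*1))) = √(-349462 - √(225 - (5 + 2))) = √(-349462 - √(225 - 1*7)) = √(-349462 - √(225 - 7)) = √(-349462 - √218)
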